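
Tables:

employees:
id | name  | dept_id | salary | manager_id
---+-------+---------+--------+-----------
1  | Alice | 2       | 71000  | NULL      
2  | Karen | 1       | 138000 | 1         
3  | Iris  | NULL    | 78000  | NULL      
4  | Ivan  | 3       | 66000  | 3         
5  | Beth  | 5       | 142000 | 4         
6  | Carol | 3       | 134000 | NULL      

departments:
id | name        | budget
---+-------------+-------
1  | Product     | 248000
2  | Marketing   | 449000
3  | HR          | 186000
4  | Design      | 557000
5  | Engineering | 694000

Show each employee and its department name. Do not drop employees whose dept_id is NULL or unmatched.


LEFT JOIN keeps every row from employees (the left table); where dept_id has no match in departments, the department columns become NULL. Walk through each employee:
  - employee 1 (Alice): dept_id=2 -> matches Marketing
  - employee 2 (Karen): dept_id=1 -> matches Product
  - employee 3 (Iris): dept_id=NULL, no match -> kept with NULL
  - employee 4 (Ivan): dept_id=3 -> matches HR
  - employee 5 (Beth): dept_id=5 -> matches Engineering
  - employee 6 (Carol): dept_id=3 -> matches HR
All 6 rows appear; 1 has NULL department.

SQL:
SELECT a.name, b.name AS department
FROM employees a
LEFT JOIN departments b ON a.dept_id = b.id

Result:
name  | department 
------+------------
Alice | Marketing  
Karen | Product    
Iris  | NULL       
Ivan  | HR         
Beth  | Engineering
Carol | HR         


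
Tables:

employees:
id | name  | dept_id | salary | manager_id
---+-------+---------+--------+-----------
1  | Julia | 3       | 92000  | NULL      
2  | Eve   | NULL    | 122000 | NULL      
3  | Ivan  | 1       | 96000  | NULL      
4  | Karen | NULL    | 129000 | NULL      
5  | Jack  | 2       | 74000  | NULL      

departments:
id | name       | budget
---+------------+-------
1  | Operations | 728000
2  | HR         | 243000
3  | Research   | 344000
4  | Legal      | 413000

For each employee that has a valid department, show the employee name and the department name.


INNER JOIN keeps only employees rows whose dept_id matches an id in departments. Walk through each employee:
  - employee 1 (Julia): dept_id=3 -> matches Research
  - employee 2 (Eve): dept_id=NULL, no match -> dropped
  - employee 3 (Ivan): dept_id=1 -> matches Operations
  - employee 4 (Karen): dept_id=NULL, no match -> dropped
  - employee 5 (Jack): dept_id=2 -> matches HR
So 2 of 5 rows are dropped.

SQL:
SELECT a.name, b.name AS department
FROM employees a
INNER JOIN departments b ON a.dept_id = b.id

Result:
name  | department
------+-----------
Julia | Research  
Ivan  | Operations
Jack  | HR        


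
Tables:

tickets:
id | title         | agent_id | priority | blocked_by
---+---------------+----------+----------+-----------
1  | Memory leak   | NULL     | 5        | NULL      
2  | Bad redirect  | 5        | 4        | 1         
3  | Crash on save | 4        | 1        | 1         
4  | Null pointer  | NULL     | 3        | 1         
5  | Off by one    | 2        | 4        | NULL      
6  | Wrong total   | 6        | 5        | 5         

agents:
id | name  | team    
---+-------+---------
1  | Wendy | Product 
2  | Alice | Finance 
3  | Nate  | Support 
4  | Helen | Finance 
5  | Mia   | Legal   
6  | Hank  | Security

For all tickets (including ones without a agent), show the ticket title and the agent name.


LEFT JOIN keeps every row from tickets (the left table); where agent_id has no match in agents, the agent columns become NULL. Walk through each ticket:
  - ticket 1 (Memory leak): agent_id=NULL, no match -> kept with NULL
  - ticket 2 (Bad redirect): agent_id=5 -> matches Mia
  - ticket 3 (Crash on save): agent_id=4 -> matches Helen
  - ticket 4 (Null pointer): agent_id=NULL, no match -> kept with NULL
  - ticket 5 (Off by one): agent_id=2 -> matches Alice
  - ticket 6 (Wrong total): agent_id=6 -> matches Hank
All 6 rows appear; 2 have NULL agent.

SQL:
SELECT a.title, b.name AS agent
FROM tickets a
LEFT JOIN agents b ON a.agent_id = b.id

Result:
title         | agent
--------------+------
Memory leak   | NULL 
Bad redirect  | Mia  
Crash on save | Helen
Null pointer  | NULL 
Off by one    | Alice
Wrong total   | Hank 


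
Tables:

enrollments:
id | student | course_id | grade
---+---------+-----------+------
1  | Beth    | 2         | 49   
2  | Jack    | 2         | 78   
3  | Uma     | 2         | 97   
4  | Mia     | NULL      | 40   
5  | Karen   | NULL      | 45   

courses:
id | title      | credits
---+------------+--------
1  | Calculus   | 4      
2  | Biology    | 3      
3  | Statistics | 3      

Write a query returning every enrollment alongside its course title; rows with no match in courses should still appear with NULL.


LEFT JOIN keeps every row from enrollments (the left table); where course_id has no match in courses, the course columns become NULL. Walk through each enrollment:
  - enrollment 1 (Beth): course_id=2 -> matches Biology
  - enrollment 2 (Jack): course_id=2 -> matches Biology
  - enrollment 3 (Uma): course_id=2 -> matches Biology
  - enrollment 4 (Mia): course_id=NULL, no match -> kept with NULL
  - enrollment 5 (Karen): course_id=NULL, no match -> kept with NULL
All 5 rows appear; 2 have NULL course.

SQL:
SELECT a.student, b.title AS course
FROM enrollments a
LEFT JOIN courses b ON a.course_id = b.id

Result:
student | course 
--------+--------
Beth    | Biology
Jack    | Biology
Uma     | Biology
Mia     | NULL   
Karen   | NULL   


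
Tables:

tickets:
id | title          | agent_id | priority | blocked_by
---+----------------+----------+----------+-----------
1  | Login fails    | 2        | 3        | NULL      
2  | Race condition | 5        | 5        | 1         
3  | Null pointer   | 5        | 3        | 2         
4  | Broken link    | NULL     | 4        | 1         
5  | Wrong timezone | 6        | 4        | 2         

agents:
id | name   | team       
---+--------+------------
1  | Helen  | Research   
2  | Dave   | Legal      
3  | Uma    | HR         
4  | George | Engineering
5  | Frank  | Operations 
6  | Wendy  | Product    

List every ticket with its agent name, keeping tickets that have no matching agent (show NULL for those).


LEFT JOIN keeps every row from tickets (the left table); where agent_id has no match in agents, the agent columns become NULL. Walk through each ticket:
  - ticket 1 (Login fails): agent_id=2 -> matches Dave
  - ticket 2 (Race condition): agent_id=5 -> matches Frank
  - ticket 3 (Null pointer): agent_id=5 -> matches Frank
  - ticket 4 (Broken link): agent_id=NULL, no match -> kept with NULL
  - ticket 5 (Wrong timezone): agent_id=6 -> matches Wendy
All 5 rows appear; 1 has NULL agent.

SQL:
SELECT a.title, b.name AS agent
FROM tickets a
LEFT JOIN agents b ON a.agent_id = b.id

Result:
title          | agent
---------------+------
Login fails    | Dave 
Race condition | Frank
Null pointer   | Frank
Broken link    | NULL 
Wrong timezone | Wendy


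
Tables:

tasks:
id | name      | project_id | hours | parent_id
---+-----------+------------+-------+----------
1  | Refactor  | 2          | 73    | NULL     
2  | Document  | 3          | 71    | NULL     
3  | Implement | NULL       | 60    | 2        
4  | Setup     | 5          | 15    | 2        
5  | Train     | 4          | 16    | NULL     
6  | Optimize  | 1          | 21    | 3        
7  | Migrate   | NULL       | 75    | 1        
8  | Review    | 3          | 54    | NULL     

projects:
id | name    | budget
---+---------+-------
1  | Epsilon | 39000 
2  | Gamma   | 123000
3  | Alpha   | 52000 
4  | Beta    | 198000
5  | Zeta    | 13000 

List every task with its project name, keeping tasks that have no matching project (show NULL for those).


LEFT JOIN keeps every row from tasks (the left table); where project_id has no match in projects, the project columns become NULL. Walk through each task:
  - task 1 (Refactor): project_id=2 -> matches Gamma
  - task 2 (Document): project_id=3 -> matches Alpha
  - task 3 (Implement): project_id=NULL, no match -> kept with NULL
  - task 4 (Setup): project_id=5 -> matches Zeta
  - task 5 (Train): project_id=4 -> matches Beta
  - task 6 (Optimize): project_id=1 -> matches Epsilon
  - task 7 (Migrate): project_id=NULL, no match -> kept with NULL
  - task 8 (Review): project_id=3 -> matches Alpha
All 8 rows appear; 2 have NULL project.

SQL:
SELECT a.name, b.name AS project
FROM tasks a
LEFT JOIN projects b ON a.project_id = b.id

Result:
name      | project
----------+--------
Refactor  | Gamma  
Document  | Alpha  
Implement | NULL   
Setup     | Zeta   
Train     | Beta   
Optimize  | Epsilon
Migrate   | NULL   
Review    | Alpha  


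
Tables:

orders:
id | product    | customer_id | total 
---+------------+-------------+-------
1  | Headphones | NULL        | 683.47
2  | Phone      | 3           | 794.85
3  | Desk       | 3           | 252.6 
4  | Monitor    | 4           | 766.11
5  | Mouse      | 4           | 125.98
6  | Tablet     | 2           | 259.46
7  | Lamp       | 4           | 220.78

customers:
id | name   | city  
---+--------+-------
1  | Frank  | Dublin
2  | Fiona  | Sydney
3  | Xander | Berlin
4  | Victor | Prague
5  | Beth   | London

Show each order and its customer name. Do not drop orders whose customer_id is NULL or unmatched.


LEFT JOIN keeps every row from orders (the left table); where customer_id has no match in customers, the customer columns become NULL. Walk through each order:
  - order 1 (Headphones): customer_id=NULL, no match -> kept with NULL
  - order 2 (Phone): customer_id=3 -> matches Xander
  - order 3 (Desk): customer_id=3 -> matches Xander
  - order 4 (Monitor): customer_id=4 -> matches Victor
  - order 5 (Mouse): customer_id=4 -> matches Victor
  - order 6 (Tablet): customer_id=2 -> matches Fiona
  - order 7 (Lamp): customer_id=4 -> matches Victor
All 7 rows appear; 1 has NULL customer.

SQL:
SELECT a.product, b.name AS customer
FROM orders a
LEFT JOIN customers b ON a.customer_id = b.id

Result:
product    | customer
-----------+---------
Headphones | NULL    
Phone      | Xander  
Desk       | Xander  
Monitor    | Victor  
Mouse      | Victor  
Tablet     | Fiona   
Lamp       | Victor  


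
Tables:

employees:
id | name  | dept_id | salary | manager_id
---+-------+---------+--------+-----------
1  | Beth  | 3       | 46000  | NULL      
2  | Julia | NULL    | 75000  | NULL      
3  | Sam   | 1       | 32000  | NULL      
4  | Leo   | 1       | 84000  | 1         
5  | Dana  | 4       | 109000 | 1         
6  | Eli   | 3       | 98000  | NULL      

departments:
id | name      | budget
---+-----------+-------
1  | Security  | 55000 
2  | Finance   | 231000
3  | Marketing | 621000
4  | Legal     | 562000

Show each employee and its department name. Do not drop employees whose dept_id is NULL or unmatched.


LEFT JOIN keeps every row from employees (the left table); where dept_id has no match in departments, the department columns become NULL. Walk through each employee:
  - employee 1 (Beth): dept_id=3 -> matches Marketing
  - employee 2 (Julia): dept_id=NULL, no match -> kept with NULL
  - employee 3 (Sam): dept_id=1 -> matches Security
  - employee 4 (Leo): dept_id=1 -> matches Security
  - employee 5 (Dana): dept_id=4 -> matches Legal
  - employee 6 (Eli): dept_id=3 -> matches Marketing
All 6 rows appear; 1 has NULL department.

SQL:
SELECT a.name, b.name AS department
FROM employees a
LEFT JOIN departments b ON a.dept_id = b.id

Result:
name  | department
------+-----------
Beth  | Marketing 
Julia | NULL      
Sam   | Security  
Leo   | Security  
Dana  | Legal     
Eli   | Marketing 


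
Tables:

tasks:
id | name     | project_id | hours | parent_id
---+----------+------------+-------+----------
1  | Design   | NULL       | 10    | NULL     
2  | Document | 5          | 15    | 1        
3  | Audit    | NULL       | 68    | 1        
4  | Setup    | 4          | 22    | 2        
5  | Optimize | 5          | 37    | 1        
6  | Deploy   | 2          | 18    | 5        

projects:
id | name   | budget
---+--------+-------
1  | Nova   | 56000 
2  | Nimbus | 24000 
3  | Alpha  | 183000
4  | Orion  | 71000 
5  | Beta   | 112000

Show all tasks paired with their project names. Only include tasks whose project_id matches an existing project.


INNER JOIN keeps only tasks rows whose project_id matches an id in projects. Walk through each task:
  - task 1 (Design): project_id=NULL, no match -> dropped
  - task 2 (Document): project_id=5 -> matches Beta
  - task 3 (Audit): project_id=NULL, no match -> dropped
  - task 4 (Setup): project_id=4 -> matches Orion
  - task 5 (Optimize): project_id=5 -> matches Beta
  - task 6 (Deploy): project_id=2 -> matches Nimbus
So 2 of 6 rows are dropped.

SQL:
SELECT a.name, b.name AS project
FROM tasks a
INNER JOIN projects b ON a.project_id = b.id

Result:
name     | project
---------+--------
Document | Beta   
Setup    | Orion  
Optimize | Beta   
Deploy   | Nimbus 


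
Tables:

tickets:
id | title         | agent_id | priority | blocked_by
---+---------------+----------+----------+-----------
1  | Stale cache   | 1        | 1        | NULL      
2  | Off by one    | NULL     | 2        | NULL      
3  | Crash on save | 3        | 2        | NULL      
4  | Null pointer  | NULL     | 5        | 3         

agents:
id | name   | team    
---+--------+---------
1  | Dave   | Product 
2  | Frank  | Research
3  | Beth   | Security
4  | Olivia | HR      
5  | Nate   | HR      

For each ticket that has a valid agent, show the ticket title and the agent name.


INNER JOIN keeps only tickets rows whose agent_id matches an id in agents. Walk through each ticket:
  - ticket 1 (Stale cache): agent_id=1 -> matches Dave
  - ticket 2 (Off by one): agent_id=NULL, no match -> dropped
  - ticket 3 (Crash on save): agent_id=3 -> matches Beth
  - ticket 4 (Null pointer): agent_id=NULL, no match -> dropped
So 2 of 4 rows are dropped.

SQL:
SELECT a.title, b.name AS agent
FROM tickets a
INNER JOIN agents b ON a.agent_id = b.id

Result:
title         | agent
--------------+------
Stale cache   | Dave 
Crash on save | Beth 


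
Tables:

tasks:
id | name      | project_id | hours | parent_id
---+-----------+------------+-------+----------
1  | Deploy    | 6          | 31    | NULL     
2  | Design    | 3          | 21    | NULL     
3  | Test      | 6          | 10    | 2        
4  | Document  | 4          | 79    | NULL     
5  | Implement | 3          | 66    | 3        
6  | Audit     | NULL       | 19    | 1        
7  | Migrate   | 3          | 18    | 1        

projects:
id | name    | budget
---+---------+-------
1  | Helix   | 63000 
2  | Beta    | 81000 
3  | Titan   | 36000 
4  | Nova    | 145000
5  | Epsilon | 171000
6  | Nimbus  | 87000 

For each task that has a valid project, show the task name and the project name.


INNER JOIN keeps only tasks rows whose project_id matches an id in projects. Walk through each task:
  - task 1 (Deploy): project_id=6 -> matches Nimbus
  - task 2 (Design): project_id=3 -> matches Titan
  - task 3 (Test): project_id=6 -> matches Nimbus
  - task 4 (Document): project_id=4 -> matches Nova
  - task 5 (Implement): project_id=3 -> matches Titan
  - task 6 (Audit): project_id=NULL, no match -> dropped
  - task 7 (Migrate): project_id=3 -> matches Titan
So 1 of 7 rows is dropped.

SQL:
SELECT a.name, b.name AS project
FROM tasks a
INNER JOIN projects b ON a.project_id = b.id

Result:
name      | project
----------+--------
Deploy    | Nimbus 
Design    | Titan  
Test      | Nimbus 
Document  | Nova   
Implement | Titan  
Migrate   | Titan  


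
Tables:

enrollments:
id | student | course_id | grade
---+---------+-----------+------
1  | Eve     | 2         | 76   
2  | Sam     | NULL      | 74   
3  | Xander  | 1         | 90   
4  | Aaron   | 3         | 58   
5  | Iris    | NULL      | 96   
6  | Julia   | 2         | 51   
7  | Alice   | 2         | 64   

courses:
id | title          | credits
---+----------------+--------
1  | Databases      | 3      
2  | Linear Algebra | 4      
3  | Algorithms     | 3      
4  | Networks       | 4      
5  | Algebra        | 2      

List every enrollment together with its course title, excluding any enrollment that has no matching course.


INNER JOIN keeps only enrollments rows whose course_id matches an id in courses. Walk through each enrollment:
  - enrollment 1 (Eve): course_id=2 -> matches Linear Algebra
  - enrollment 2 (Sam): course_id=NULL, no match -> dropped
  - enrollment 3 (Xander): course_id=1 -> matches Databases
  - enrollment 4 (Aaron): course_id=3 -> matches Algorithms
  - enrollment 5 (Iris): course_id=NULL, no match -> dropped
  - enrollment 6 (Julia): course_id=2 -> matches Linear Algebra
  - enrollment 7 (Alice): course_id=2 -> matches Linear Algebra
So 2 of 7 rows are dropped.

SQL:
SELECT a.student, b.title AS course
FROM enrollments a
INNER JOIN courses b ON a.course_id = b.id

Result:
student | course        
--------+---------------
Eve     | Linear Algebra
Xander  | Databases     
Aaron   | Algorithms    
Julia   | Linear Algebra
Alice   | Linear Algebra


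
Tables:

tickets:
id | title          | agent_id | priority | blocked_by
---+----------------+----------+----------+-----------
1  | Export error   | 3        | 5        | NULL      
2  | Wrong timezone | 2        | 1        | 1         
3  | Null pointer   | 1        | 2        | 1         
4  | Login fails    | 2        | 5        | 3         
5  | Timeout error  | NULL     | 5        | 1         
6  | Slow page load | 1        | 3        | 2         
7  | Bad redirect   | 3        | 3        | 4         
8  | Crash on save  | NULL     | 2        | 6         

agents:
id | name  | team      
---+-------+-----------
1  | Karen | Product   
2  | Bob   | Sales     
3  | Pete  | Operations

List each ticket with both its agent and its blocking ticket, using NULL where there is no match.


Two LEFT JOINs from the same base table tickets: one to agents via agent_id, one to tickets itself via blocked_by. Both are LEFT so every ticket is preserved.
Match against agents:
  - ticket 1 (Export error): agent_id=3 -> matches Pete
  - ticket 2 (Wrong timezone): agent_id=2 -> matches Bob
  - ticket 3 (Null pointer): agent_id=1 -> matches Karen
  - ticket 4 (Login fails): agent_id=2 -> matches Bob
  - ticket 5 (Timeout error): agent_id=NULL, no match -> kept with NULL
  - ticket 6 (Slow page load): agent_id=1 -> matches Karen
  - ticket 7 (Bad redirect): agent_id=3 -> matches Pete
  - ticket 8 (Crash on save): agent_id=NULL, no match -> kept with NULL
Match against tickets (self):
  - ticket 1 (Export error): blocked_by=NULL -> NULL
  - ticket 2 (Wrong timezone): blocked_by=1 -> Export error
  - ticket 3 (Null pointer): blocked_by=1 -> Export error
  - ticket 4 (Login fails): blocked_by=3 -> Null pointer
  - ticket 5 (Timeout error): blocked_by=1 -> Export error
  - ticket 6 (Slow page load): blocked_by=2 -> Wrong timezone
  - ticket 7 (Bad redirect): blocked_by=4 -> Login fails
  - ticket 8 (Crash on save): blocked_by=6 -> Slow page load

SQL:
SELECT a.title, b.name AS agent, c.title AS blocked_by
FROM tickets a
LEFT JOIN agents b ON a.agent_id = b.id
LEFT JOIN tickets c ON a.blocked_by = c.id

Result:
title          | agent | blocked_by    
---------------+-------+---------------
Export error   | Pete  | NULL          
Wrong timezone | Bob   | Export error  
Null pointer   | Karen | Export error  
Login fails    | Bob   | Null pointer  
Timeout error  | NULL  | Export error  
Slow page load | Karen | Wrong timezone
Bad redirect   | Pete  | Login fails   
Crash on save  | NULL  | Slow page load


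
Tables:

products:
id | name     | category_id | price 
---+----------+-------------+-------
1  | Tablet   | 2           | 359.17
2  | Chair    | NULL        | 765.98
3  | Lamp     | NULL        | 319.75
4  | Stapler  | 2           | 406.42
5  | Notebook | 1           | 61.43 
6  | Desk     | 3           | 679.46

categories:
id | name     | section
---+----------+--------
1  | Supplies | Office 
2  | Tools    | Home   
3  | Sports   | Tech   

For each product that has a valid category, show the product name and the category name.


INNER JOIN keeps only products rows whose category_id matches an id in categories. Walk through each product:
  - product 1 (Tablet): category_id=2 -> matches Tools
  - product 2 (Chair): category_id=NULL, no match -> dropped
  - product 3 (Lamp): category_id=NULL, no match -> dropped
  - product 4 (Stapler): category_id=2 -> matches Tools
  - product 5 (Notebook): category_id=1 -> matches Supplies
  - product 6 (Desk): category_id=3 -> matches Sports
So 2 of 6 rows are dropped.

SQL:
SELECT a.name, b.name AS category
FROM products a
INNER JOIN categories b ON a.category_id = b.id

Result:
name     | category
---------+---------
Tablet   | Tools   
Stapler  | Tools   
Notebook | Supplies
Desk     | Sports  


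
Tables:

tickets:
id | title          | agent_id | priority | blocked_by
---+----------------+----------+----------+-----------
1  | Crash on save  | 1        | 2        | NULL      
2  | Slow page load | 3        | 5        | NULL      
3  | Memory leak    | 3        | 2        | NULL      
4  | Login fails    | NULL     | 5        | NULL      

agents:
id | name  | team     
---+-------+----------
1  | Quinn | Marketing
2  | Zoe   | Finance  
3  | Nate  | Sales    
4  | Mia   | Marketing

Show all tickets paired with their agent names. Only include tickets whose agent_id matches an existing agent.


INNER JOIN keeps only tickets rows whose agent_id matches an id in agents. Walk through each ticket:
  - ticket 1 (Crash on save): agent_id=1 -> matches Quinn
  - ticket 2 (Slow page load): agent_id=3 -> matches Nate
  - ticket 3 (Memory leak): agent_id=3 -> matches Nate
  - ticket 4 (Login fails): agent_id=NULL, no match -> dropped
So 1 of 4 rows is dropped.

SQL:
SELECT a.title, b.name AS agent
FROM tickets a
INNER JOIN agents b ON a.agent_id = b.id

Result:
title          | agent
---------------+------
Crash on save  | Quinn
Slow page load | Nate 
Memory leak    | Nate 


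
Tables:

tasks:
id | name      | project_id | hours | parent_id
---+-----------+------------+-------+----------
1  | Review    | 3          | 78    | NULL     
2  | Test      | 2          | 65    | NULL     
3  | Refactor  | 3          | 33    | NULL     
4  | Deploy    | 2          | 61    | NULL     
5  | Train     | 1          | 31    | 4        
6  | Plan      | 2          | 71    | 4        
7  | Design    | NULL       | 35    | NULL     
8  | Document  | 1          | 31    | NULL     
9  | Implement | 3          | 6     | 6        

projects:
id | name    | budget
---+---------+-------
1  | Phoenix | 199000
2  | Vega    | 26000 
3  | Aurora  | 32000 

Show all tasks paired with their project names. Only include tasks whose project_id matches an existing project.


INNER JOIN keeps only tasks rows whose project_id matches an id in projects. Walk through each task:
  - task 1 (Review): project_id=3 -> matches Aurora
  - task 2 (Test): project_id=2 -> matches Vega
  - task 3 (Refactor): project_id=3 -> matches Aurora
  - task 4 (Deploy): project_id=2 -> matches Vega
  - task 5 (Train): project_id=1 -> matches Phoenix
  - task 6 (Plan): project_id=2 -> matches Vega
  - task 7 (Design): project_id=NULL, no match -> dropped
  - task 8 (Document): project_id=1 -> matches Phoenix
  - task 9 (Implement): project_id=3 -> matches Aurora
So 1 of 9 rows is dropped.

SQL:
SELECT a.name, b.name AS project
FROM tasks a
INNER JOIN projects b ON a.project_id = b.id

Result:
name      | project
----------+--------
Review    | Aurora 
Test      | Vega   
Refactor  | Aurora 
Deploy    | Vega   
Train     | Phoenix
Plan      | Vega   
Document  | Phoenix
Implement | Aurora 


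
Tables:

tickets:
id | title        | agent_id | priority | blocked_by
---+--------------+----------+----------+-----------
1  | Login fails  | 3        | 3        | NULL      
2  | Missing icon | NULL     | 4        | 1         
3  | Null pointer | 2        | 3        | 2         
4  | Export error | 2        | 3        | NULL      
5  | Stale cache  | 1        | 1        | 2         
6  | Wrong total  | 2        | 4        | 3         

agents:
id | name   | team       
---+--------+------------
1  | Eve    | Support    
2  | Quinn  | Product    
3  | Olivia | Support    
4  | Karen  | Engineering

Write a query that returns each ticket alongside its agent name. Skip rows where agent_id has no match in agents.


INNER JOIN keeps only tickets rows whose agent_id matches an id in agents. Walk through each ticket:
  - ticket 1 (Login fails): agent_id=3 -> matches Olivia
  - ticket 2 (Missing icon): agent_id=NULL, no match -> dropped
  - ticket 3 (Null pointer): agent_id=2 -> matches Quinn
  - ticket 4 (Export error): agent_id=2 -> matches Quinn
  - ticket 5 (Stale cache): agent_id=1 -> matches Eve
  - ticket 6 (Wrong total): agent_id=2 -> matches Quinn
So 1 of 6 rows is dropped.

SQL:
SELECT a.title, b.name AS agent
FROM tickets a
INNER JOIN agents b ON a.agent_id = b.id

Result:
title        | agent 
-------------+-------
Login fails  | Olivia
Null pointer | Quinn 
Export error | Quinn 
Stale cache  | Eve   
Wrong total  | Quinn 


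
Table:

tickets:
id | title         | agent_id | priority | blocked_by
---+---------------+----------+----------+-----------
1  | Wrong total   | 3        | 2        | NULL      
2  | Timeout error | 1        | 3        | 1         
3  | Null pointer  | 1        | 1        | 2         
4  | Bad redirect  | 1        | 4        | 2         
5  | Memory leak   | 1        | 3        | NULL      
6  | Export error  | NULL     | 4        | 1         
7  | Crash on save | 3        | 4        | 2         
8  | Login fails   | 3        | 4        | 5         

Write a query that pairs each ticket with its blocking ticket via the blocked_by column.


This is a self-join: tickets is joined to a second copy of itself, matching each row's blocked_by to another row's id. Use LEFT JOIN so rows with blocked_by=NULL are kept.
  - ticket 1 (Wrong total): blocked_by=NULL -> NULL
  - ticket 2 (Timeout error): blocked_by=1 -> Wrong total
  - ticket 3 (Null pointer): blocked_by=2 -> Timeout error
  - ticket 4 (Bad redirect): blocked_by=2 -> Timeout error
  - ticket 5 (Memory leak): blocked_by=NULL -> NULL
  - ticket 6 (Export error): blocked_by=1 -> Wrong total
  - ticket 7 (Crash on save): blocked_by=2 -> Timeout error
  - ticket 8 (Login fails): blocked_by=5 -> Memory leak

SQL:
SELECT a.title AS item, b.title AS blocked_by
FROM tickets a
LEFT JOIN tickets b ON a.blocked_by = b.id

Result:
item          | blocked_by   
--------------+--------------
Wrong total   | NULL         
Timeout error | Wrong total  
Null pointer  | Timeout error
Bad redirect  | Timeout error
Memory leak   | NULL         
Export error  | Wrong total  
Crash on save | Timeout error
Login fails   | Memory leak  


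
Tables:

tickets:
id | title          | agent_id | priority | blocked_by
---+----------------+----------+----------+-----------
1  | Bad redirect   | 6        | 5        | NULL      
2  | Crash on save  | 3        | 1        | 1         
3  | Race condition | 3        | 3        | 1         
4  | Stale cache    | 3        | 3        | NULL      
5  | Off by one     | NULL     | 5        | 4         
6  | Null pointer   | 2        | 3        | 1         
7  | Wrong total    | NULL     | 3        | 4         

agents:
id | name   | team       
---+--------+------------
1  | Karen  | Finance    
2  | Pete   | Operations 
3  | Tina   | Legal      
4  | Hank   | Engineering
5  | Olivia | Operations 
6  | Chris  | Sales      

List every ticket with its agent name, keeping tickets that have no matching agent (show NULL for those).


LEFT JOIN keeps every row from tickets (the left table); where agent_id has no match in agents, the agent columns become NULL. Walk through each ticket:
  - ticket 1 (Bad redirect): agent_id=6 -> matches Chris
  - ticket 2 (Crash on save): agent_id=3 -> matches Tina
  - ticket 3 (Race condition): agent_id=3 -> matches Tina
  - ticket 4 (Stale cache): agent_id=3 -> matches Tina
  - ticket 5 (Off by one): agent_id=NULL, no match -> kept with NULL
  - ticket 6 (Null pointer): agent_id=2 -> matches Pete
  - ticket 7 (Wrong total): agent_id=NULL, no match -> kept with NULL
All 7 rows appear; 2 have NULL agent.

SQL:
SELECT a.title, b.name AS agent
FROM tickets a
LEFT JOIN agents b ON a.agent_id = b.id

Result:
title          | agent
---------------+------
Bad redirect   | Chris
Crash on save  | Tina 
Race condition | Tina 
Stale cache    | Tina 
Off by one     | NULL 
Null pointer   | Pete 
Wrong total    | NULL 


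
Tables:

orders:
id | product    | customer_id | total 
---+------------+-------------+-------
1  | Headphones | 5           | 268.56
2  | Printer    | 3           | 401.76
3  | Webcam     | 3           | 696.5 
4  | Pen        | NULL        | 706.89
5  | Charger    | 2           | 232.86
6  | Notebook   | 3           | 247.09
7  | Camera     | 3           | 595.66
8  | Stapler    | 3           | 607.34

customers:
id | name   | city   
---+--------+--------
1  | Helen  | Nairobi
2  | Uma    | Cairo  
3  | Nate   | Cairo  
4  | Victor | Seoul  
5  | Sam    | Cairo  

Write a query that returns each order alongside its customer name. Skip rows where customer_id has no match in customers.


INNER JOIN keeps only orders rows whose customer_id matches an id in customers. Walk through each order:
  - order 1 (Headphones): customer_id=5 -> matches Sam
  - order 2 (Printer): customer_id=3 -> matches Nate
  - order 3 (Webcam): customer_id=3 -> matches Nate
  - order 4 (Pen): customer_id=NULL, no match -> dropped
  - order 5 (Charger): customer_id=2 -> matches Uma
  - order 6 (Notebook): customer_id=3 -> matches Nate
  - order 7 (Camera): customer_id=3 -> matches Nate
  - order 8 (Stapler): customer_id=3 -> matches Nate
So 1 of 8 rows is dropped.

SQL:
SELECT a.product, b.name AS customer
FROM orders a
INNER JOIN customers b ON a.customer_id = b.id

Result:
product    | customer
-----------+---------
Headphones | Sam     
Printer    | Nate    
Webcam     | Nate    
Charger    | Uma     
Notebook   | Nate    
Camera     | Nate    
Stapler    | Nate    


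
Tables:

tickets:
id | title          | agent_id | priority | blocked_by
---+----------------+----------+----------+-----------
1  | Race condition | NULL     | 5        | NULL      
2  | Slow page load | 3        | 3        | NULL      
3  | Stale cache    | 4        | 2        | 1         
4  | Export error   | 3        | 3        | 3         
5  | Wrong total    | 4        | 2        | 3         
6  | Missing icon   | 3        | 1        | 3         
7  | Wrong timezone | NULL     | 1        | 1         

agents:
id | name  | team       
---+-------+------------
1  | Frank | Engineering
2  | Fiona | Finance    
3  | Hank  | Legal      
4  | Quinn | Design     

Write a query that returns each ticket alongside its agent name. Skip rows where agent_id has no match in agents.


INNER JOIN keeps only tickets rows whose agent_id matches an id in agents. Walk through each ticket:
  - ticket 1 (Race condition): agent_id=NULL, no match -> dropped
  - ticket 2 (Slow page load): agent_id=3 -> matches Hank
  - ticket 3 (Stale cache): agent_id=4 -> matches Quinn
  - ticket 4 (Export error): agent_id=3 -> matches Hank
  - ticket 5 (Wrong total): agent_id=4 -> matches Quinn
  - ticket 6 (Missing icon): agent_id=3 -> matches Hank
  - ticket 7 (Wrong timezone): agent_id=NULL, no match -> dropped
So 2 of 7 rows are dropped.

SQL:
SELECT a.title, b.name AS agent
FROM tickets a
INNER JOIN agents b ON a.agent_id = b.id

Result:
title          | agent
---------------+------
Slow page load | Hank 
Stale cache    | Quinn
Export error   | Hank 
Wrong total    | Quinn
Missing icon   | Hank 


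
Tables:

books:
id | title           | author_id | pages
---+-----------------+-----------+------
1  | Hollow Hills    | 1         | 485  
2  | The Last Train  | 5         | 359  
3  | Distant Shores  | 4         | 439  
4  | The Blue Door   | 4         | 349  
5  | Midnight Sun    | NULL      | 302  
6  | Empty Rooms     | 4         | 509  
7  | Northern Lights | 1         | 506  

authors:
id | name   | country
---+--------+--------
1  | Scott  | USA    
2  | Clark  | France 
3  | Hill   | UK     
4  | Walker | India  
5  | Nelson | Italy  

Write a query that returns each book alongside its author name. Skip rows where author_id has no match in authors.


INNER JOIN keeps only books rows whose author_id matches an id in authors. Walk through each book:
  - book 1 (Hollow Hills): author_id=1 -> matches Scott
  - book 2 (The Last Train): author_id=5 -> matches Nelson
  - book 3 (Distant Shores): author_id=4 -> matches Walker
  - book 4 (The Blue Door): author_id=4 -> matches Walker
  - book 5 (Midnight Sun): author_id=NULL, no match -> dropped
  - book 6 (Empty Rooms): author_id=4 -> matches Walker
  - book 7 (Northern Lights): author_id=1 -> matches Scott
So 1 of 7 rows is dropped.

SQL:
SELECT a.title, b.name AS author
FROM books a
INNER JOIN authors b ON a.author_id = b.id

Result:
title           | author
----------------+-------
Hollow Hills    | Scott 
The Last Train  | Nelson
Distant Shores  | Walker
The Blue Door   | Walker
Empty Rooms     | Walker
Northern Lights | Scott 


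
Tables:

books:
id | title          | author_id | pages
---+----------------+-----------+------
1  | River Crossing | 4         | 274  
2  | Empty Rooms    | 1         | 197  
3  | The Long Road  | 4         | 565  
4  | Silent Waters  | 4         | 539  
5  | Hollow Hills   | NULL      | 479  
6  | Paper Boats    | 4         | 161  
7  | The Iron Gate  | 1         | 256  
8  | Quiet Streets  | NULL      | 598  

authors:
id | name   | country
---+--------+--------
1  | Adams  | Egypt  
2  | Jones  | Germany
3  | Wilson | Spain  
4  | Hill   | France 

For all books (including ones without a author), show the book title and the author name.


LEFT JOIN keeps every row from books (the left table); where author_id has no match in authors, the author columns become NULL. Walk through each book:
  - book 1 (River Crossing): author_id=4 -> matches Hill
  - book 2 (Empty Rooms): author_id=1 -> matches Adams
  - book 3 (The Long Road): author_id=4 -> matches Hill
  - book 4 (Silent Waters): author_id=4 -> matches Hill
  - book 5 (Hollow Hills): author_id=NULL, no match -> kept with NULL
  - book 6 (Paper Boats): author_id=4 -> matches Hill
  - book 7 (The Iron Gate): author_id=1 -> matches Adams
  - book 8 (Quiet Streets): author_id=NULL, no match -> kept with NULL
All 8 rows appear; 2 have NULL author.

SQL:
SELECT a.title, b.name AS author
FROM books a
LEFT JOIN authors b ON a.author_id = b.id

Result:
title          | author
---------------+-------
River Crossing | Hill  
Empty Rooms    | Adams 
The Long Road  | Hill  
Silent Waters  | Hill  
Hollow Hills   | NULL  
Paper Boats    | Hill  
The Iron Gate  | Adams 
Quiet Streets  | NULL  


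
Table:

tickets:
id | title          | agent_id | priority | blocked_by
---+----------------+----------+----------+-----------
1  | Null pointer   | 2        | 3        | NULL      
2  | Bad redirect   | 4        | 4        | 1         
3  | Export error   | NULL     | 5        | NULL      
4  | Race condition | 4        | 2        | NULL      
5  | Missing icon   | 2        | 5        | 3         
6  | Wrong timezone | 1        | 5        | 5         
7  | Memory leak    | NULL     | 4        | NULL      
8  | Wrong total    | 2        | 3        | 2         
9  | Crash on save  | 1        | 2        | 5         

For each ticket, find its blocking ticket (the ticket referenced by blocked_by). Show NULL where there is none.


This is a self-join: tickets is joined to a second copy of itself, matching each row's blocked_by to another row's id. Use LEFT JOIN so rows with blocked_by=NULL are kept.
  - ticket 1 (Null pointer): blocked_by=NULL -> NULL
  - ticket 2 (Bad redirect): blocked_by=1 -> Null pointer
  - ticket 3 (Export error): blocked_by=NULL -> NULL
  - ticket 4 (Race condition): blocked_by=NULL -> NULL
  - ticket 5 (Missing icon): blocked_by=3 -> Export error
  - ticket 6 (Wrong timezone): blocked_by=5 -> Missing icon
  - ticket 7 (Memory leak): blocked_by=NULL -> NULL
  - ticket 8 (Wrong total): blocked_by=2 -> Bad redirect
  - ticket 9 (Crash on save): blocked_by=5 -> Missing icon

SQL:
SELECT a.title AS item, b.title AS blocked_by
FROM tickets a
LEFT JOIN tickets b ON a.blocked_by = b.id

Result:
item           | blocked_by  
---------------+-------------
Null pointer   | NULL        
Bad redirect   | Null pointer
Export error   | NULL        
Race condition | NULL        
Missing icon   | Export error
Wrong timezone | Missing icon
Memory leak    | NULL        
Wrong total    | Bad redirect
Crash on save  | Missing icon


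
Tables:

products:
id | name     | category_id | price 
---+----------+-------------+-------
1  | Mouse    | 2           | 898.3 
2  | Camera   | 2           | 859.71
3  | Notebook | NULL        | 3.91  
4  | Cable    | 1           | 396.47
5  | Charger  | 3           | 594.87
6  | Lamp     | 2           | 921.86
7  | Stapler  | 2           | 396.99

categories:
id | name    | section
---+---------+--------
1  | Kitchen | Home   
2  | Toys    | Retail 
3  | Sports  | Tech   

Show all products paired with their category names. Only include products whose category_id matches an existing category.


INNER JOIN keeps only products rows whose category_id matches an id in categories. Walk through each product:
  - product 1 (Mouse): category_id=2 -> matches Toys
  - product 2 (Camera): category_id=2 -> matches Toys
  - product 3 (Notebook): category_id=NULL, no match -> dropped
  - product 4 (Cable): category_id=1 -> matches Kitchen
  - product 5 (Charger): category_id=3 -> matches Sports
  - product 6 (Lamp): category_id=2 -> matches Toys
  - product 7 (Stapler): category_id=2 -> matches Toys
So 1 of 7 rows is dropped.

SQL:
SELECT a.name, b.name AS category
FROM products a
INNER JOIN categories b ON a.category_id = b.id

Result:
name    | category
--------+---------
Mouse   | Toys    
Camera  | Toys    
Cable   | Kitchen 
Charger | Sports  
Lamp    | Toys    
Stapler | Toys    


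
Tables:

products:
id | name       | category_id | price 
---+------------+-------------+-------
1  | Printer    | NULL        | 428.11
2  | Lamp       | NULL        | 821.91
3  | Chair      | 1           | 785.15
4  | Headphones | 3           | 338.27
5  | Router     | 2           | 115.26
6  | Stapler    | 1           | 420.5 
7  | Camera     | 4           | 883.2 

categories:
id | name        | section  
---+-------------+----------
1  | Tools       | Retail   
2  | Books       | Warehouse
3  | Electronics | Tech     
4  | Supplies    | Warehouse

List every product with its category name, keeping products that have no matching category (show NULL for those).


LEFT JOIN keeps every row from products (the left table); where category_id has no match in categories, the category columns become NULL. Walk through each product:
  - product 1 (Printer): category_id=NULL, no match -> kept with NULL
  - product 2 (Lamp): category_id=NULL, no match -> kept with NULL
  - product 3 (Chair): category_id=1 -> matches Tools
  - product 4 (Headphones): category_id=3 -> matches Electronics
  - product 5 (Router): category_id=2 -> matches Books
  - product 6 (Stapler): category_id=1 -> matches Tools
  - product 7 (Camera): category_id=4 -> matches Supplies
All 7 rows appear; 2 have NULL category.

SQL:
SELECT a.name, b.name AS category
FROM products a
LEFT JOIN categories b ON a.category_id = b.id

Result:
name       | category   
-----------+------------
Printer    | NULL       
Lamp       | NULL       
Chair      | Tools      
Headphones | Electronics
Router     | Books      
Stapler    | Tools      
Camera     | Supplies   


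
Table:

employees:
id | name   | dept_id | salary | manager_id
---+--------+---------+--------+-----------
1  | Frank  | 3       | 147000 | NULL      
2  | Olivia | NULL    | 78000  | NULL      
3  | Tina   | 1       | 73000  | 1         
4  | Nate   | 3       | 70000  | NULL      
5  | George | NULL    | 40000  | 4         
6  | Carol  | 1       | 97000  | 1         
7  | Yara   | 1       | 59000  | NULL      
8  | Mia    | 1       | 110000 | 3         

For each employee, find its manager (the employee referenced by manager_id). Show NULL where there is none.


This is a self-join: employees is joined to a second copy of itself, matching each row's manager_id to another row's id. Use LEFT JOIN so rows with manager_id=NULL are kept.
  - employee 1 (Frank): manager_id=NULL -> NULL
  - employee 2 (Olivia): manager_id=NULL -> NULL
  - employee 3 (Tina): manager_id=1 -> Frank
  - employee 4 (Nate): manager_id=NULL -> NULL
  - employee 5 (George): manager_id=4 -> Nate
  - employee 6 (Carol): manager_id=1 -> Frank
  - employee 7 (Yara): manager_id=NULL -> NULL
  - employee 8 (Mia): manager_id=3 -> Tina

SQL:
SELECT a.name AS item, b.name AS manager
FROM employees a
LEFT JOIN employees b ON a.manager_id = b.id

Result:
item   | manager
-------+--------
Frank  | NULL   
Olivia | NULL   
Tina   | Frank  
Nate   | NULL   
George | Nate   
Carol  | Frank  
Yara   | NULL   
Mia    | Tina   
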